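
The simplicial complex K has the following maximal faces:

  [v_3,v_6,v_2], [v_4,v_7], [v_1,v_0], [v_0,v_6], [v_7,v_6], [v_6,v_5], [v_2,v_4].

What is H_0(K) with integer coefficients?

H_0 = Z.

We work with the vertex ordering v_0 < v_1 < v_2 < v_3 < v_4 < v_5 < v_6 < v_7. The simplices of K, each written with vertices in increasing order, are:

  0-simplices (8): [v_0], [v_1], [v_2], [v_3], [v_4], [v_5], [v_6], [v_7]
  1-simplices (9): [v_0,v_1], [v_0,v_6], [v_2,v_3], [v_2,v_4], [v_2,v_6], [v_3,v_6], [v_4,v_7], [v_5,v_6], [v_6,v_7]
  2-simplices (1): [v_2,v_3,v_6]

so the chain groups are C_0 ≅ Z^8, C_1 ≅ Z^9, C_2 ≅ Z^1.

∂_1: C_1 → C_0 sends each edge [p,q] (with p < q) to q − p.
The resulting 8×9 matrix has rank 7, and its Smith normal form has invariant factors (1,1,1,1,1,1,1).

The boundary map ∂_2: C_2 → C_1 sends each 2-simplex [p,q,r] to [q,r] − [p,r] + [p,q]. For instance
  ∂[v_2,v_3,v_6] = [v_3,v_6] − [v_2,v_6] + [v_2,v_3].
The 9×1 boundary matrix has rank 1 and Smith normal form diag(1).

Reading off H_k = ker ∂_k / im ∂_{k+1}:

  H_0: rank C_0 − rank ∂_1 = 8 − 7 = 1, and the invariant factors of ∂_1 are all 1, so H_0 ≅ Z.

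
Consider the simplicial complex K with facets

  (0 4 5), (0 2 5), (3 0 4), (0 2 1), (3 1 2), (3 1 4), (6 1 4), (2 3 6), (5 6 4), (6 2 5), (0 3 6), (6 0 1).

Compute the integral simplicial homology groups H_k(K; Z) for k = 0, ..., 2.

H_0 = Z,  H_1 = Z_2,  H_2 = 0.

Order the vertices as 0 < 1 < 2 < 3 < 4 < 5 < 6. Listing each simplex with vertices in this order, K has dimension 2 with simplices:

  0-simplices (7): [0], [1], [2], [3], [4], [5], [6]
  1-simplices (18): [0,1], [0,2], [0,3], [0,4], [0,5], [0,6], [1,2], [1,3], [1,4], [1,6], [2,3], [2,5], [2,6], [3,4], [3,6], [4,5], [4,6], [5,6]
  2-simplices (12): [0,1,2], [0,1,6], [0,2,5], [0,3,4], [0,3,6], [0,4,5], [1,2,3], [1,3,4], [1,4,6], [2,3,6], [2,5,6], [4,5,6]

giving chain groups C_0 ≅ Z^7, C_1 ≅ Z^18, C_2 ≅ Z^12.

The boundary map ∂_1: C_1 → C_0 sends each edge [p,q] (with p < q) to q − p.
The resulting 7×18 matrix has rank 6, and its Smith normal form has invariant factors (1,1,1,1,1,1).

The boundary map ∂_2: C_2 → C_1 acts by ∂[p,q,r] = [q,r] − [p,r] + [p,q]. For instance
  ∂[0,1,2] = [1,2] − [0,2] + [0,1],
  ∂[2,5,6] = [5,6] − [2,6] + [2,5].
This gives a 18×12 integer matrix of rank 12; reducing to Smith normal form yields diagonal entries (1,1,1,1,1,1,1,1,1,1,1,2).

Now H_k = ker ∂_k / im ∂_{k+1}, so:

  H_0: rank C_0 − rank ∂_1 = 7 − 6 = 1, and the invariant factors of ∂_1 are all 1, so H_0 ≅ Z.
  H_1: rank ker ∂_1 − rank ∂_2 = (18 − 6) − 12 = 0, and ∂_2 has invariant factor 2 > 1, so H_1 ≅ Z_2.
  H_2: rank ker ∂_2 − rank ∂_3 = (12 − 12) − 0 = 0, and there is no ∂_3, so H_2 ≅ 0.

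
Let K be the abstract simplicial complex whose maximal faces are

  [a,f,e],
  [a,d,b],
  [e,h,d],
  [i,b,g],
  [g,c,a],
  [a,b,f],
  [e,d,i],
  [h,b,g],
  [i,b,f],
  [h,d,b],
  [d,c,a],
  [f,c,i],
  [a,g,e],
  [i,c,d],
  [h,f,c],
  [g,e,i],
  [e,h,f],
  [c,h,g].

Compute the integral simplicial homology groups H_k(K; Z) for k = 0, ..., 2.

We work with the vertex ordering a < b < c < d < e < f < g < h < i. The simplices of K, each written with vertices in increasing order, are:

  0-simplices (9): a, b, c, d, e, f, g, h, i
  1-simplices (27): ab, ac, ad, ae, af, ag, bd, bf, bg, bh, bi, cd, cf, cg, ch, ci, de, dh, di, ef, eg, eh, ei, fh, fi, gh, gi
  2-simplices (18): abd, abf, acd, acg, aef, aeg, bdh, bfi, bgh, bgi, cdi, cfh, cfi, cgh, deh, dei, efh, egi

so the chain groups are C_0 ≅ Z^9, C_1 ≅ Z^27, C_2 ≅ Z^18.

The boundary map ∂_1: C_1 → C_0 sends each edge [p,q] (with p < q) to q − p. For instance
  ∂ag = g − a.
The 9×27 boundary matrix has rank 8 and Smith normal form diag(1,1,1,1,1,1,1,1).

Boundary ∂_2: C_2 → C_1 maps a triangle to the signed sum of its edges. For instance
  ∂cfh = fh − ch + cf,
  ∂dei = ei − di + de.
The resulting 27×18 matrix has rank 17, and its Smith normal form has invariant factors (1,1,1,1,1,1,1,1,1,1,1,1,1,1,1,1,1).

From H_k ≅ ker(∂_k) / im(∂_{k+1}) we obtain:

  H_0: rank C_0 − rank ∂_1 = 9 − 8 = 1, and the invariant factors of ∂_1 are all 1, so H_0 ≅ Z.
  H_1: rank ker ∂_1 − rank ∂_2 = (27 − 8) − 17 = 2, and the invariant factors of ∂_2 are all 1, so H_1 ≅ Z^2.
  H_2: rank ker ∂_2 − rank ∂_3 = (18 − 17) − 0 = 1, and there is no ∂_3, so H_2 ≅ Z.

(K is a triangulation of the torus T^2.)

H_0 = Z,  H_1 = Z^2,  H_2 = Z.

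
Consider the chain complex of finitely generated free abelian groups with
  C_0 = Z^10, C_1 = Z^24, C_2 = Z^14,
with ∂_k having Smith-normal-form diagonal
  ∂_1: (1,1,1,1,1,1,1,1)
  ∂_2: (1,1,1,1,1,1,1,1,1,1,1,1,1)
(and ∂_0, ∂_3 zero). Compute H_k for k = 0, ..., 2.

H_0: b_0 = 10 − 0 − 8 = 2; torsion from ∂_1 factors > 1: none. So H_0 = Z^2.
H_1: b_1 = 24 − 8 − 13 = 3; torsion from ∂_2 factors > 1: none. So H_1 = Z^3.
H_2: b_2 = 14 − 13 − 0 = 1; torsion from ∂_3 factors > 1: none. So H_2 = Z.

H_0 = Z^2,  H_1 = Z^3,  H_2 = Z.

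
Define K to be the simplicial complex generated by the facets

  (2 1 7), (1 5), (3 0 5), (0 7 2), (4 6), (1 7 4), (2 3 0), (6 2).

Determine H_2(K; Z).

H_2 ≅ 0.

Fix the vertex order 0 < 1 < 2 < 3 < 4 < 5 < 6 < 7 and write every simplex with vertices in increasing order. Then dim K = 2 and the simplices of K are:

  0-simplices (8): [0], [1], [2], [3], [4], [5], [6], [7]
  1-simplices (14): [0,2], [0,3], [0,5], [0,7], [1,2], [1,4], [1,5], [1,7], [2,3], [2,6], [2,7], [3,5], [4,6], [4,7]
  2-simplices (5): [0,2,3], [0,2,7], [0,3,5], [1,2,7], [1,4,7]

giving chain groups C_0 ≅ Z^8, C_1 ≅ Z^14, C_2 ≅ Z^5.

∂_1: C_1 → C_0 sends each edge [p,q] (with p < q) to q − p. For instance
  ∂[0,3] = [3] − [0].
The 8×14 boundary matrix has rank 7 and Smith normal form diag(1,1,1,1,1,1,1).

The boundary map ∂_2: C_2 → C_1 maps a triangle to the signed sum of its edges. For instance
  ∂[0,3,5] = [3,5] − [0,5] + [0,3],
  ∂[1,4,7] = [4,7] − [1,7] + [1,4].
As a 14×5 matrix over Z this has rank 5, with invariant factors (1,1,1,1,1).

From H_k ≅ ker(∂_k) / im(∂_{k+1}) we obtain:

  H_2: rank ker ∂_2 − rank ∂_3 = (5 − 5) − 0 = 0, and there is no ∂_3, so H_2 = 0.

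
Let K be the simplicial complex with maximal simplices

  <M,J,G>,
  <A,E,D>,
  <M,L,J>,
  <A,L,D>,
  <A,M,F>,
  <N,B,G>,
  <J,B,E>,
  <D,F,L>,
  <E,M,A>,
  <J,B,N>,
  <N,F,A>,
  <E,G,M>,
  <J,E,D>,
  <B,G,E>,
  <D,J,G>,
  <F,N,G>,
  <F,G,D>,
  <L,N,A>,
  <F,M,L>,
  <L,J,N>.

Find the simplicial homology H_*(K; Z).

Take the total order A < B < D < E < F < G < J < L < M < N on the vertex set. Then K (dimension 2) consists of the simplices:

  0-simplices (10): A, B, D, E, F, G, J, L, M, N
  1-simplices (30): AD, AE, AF, AL, AM, AN, BE, BG, BJ, BN, DE, DF, DG, DJ, DL, EG, EJ, EM, FG, FL, FM, FN, GJ, GM, GN, JL, JM, JN, LM, LN
  2-simplices (20): ADE, ADL, AEM, AFM, AFN, ALN, BEG, BEJ, BGN, BJN, DEJ, DFG, DFL, DGJ, EGM, FGN, FLM, GJM, JLM, JLN

giving chain groups C_0 ≅ Z^10, C_1 ≅ Z^30, C_2 ≅ Z^20.

The boundary map ∂_1: C_1 → C_0 maps an edge to its endpoints' difference, ∂[p,q] = q − p.
This gives a 10×30 integer matrix of rank 9; reducing to Smith normal form yields diagonal entries (1,1,1,1,1,1,1,1,1).

∂_2: C_2 → C_1 maps a triangle to the signed sum of its edges. For instance
  ∂EGM = GM − EM + EG,
  ∂BJN = JN − BN + BJ.
The 30×20 boundary matrix has rank 20 and Smith normal form diag(1,1,1,1,1,1,1,1,1,1,1,1,1,1,1,1,1,1,1,2).

From H_k ≅ ker(∂_k) / im(∂_{k+1}) we obtain:

  H_0: rank C_0 − rank ∂_1 = 10 − 9 = 1, and the invariant factors of ∂_1 are all 1, so H_0 = Z.
  H_1: rank ker ∂_1 − rank ∂_2 = (30 − 9) − 20 = 1, and ∂_2 has invariant factor 2 > 1, so H_1 = Z ⊕ Z/2Z.
  H_2: rank ker ∂_2 − rank ∂_3 = (20 − 20) − 0 = 0, and there is no ∂_3, so H_2 = 0.

(K is a triangulation of the Klein bottle.)

H_0 = Z,  H_1 = Z ⊕ Z/2Z,  H_2 = 0.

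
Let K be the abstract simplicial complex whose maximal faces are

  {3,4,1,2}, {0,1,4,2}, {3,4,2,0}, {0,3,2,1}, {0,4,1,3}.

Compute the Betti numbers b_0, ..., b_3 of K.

b_0 = 1, b_1 = 0, b_2 = 0, b_3 = 1.

Fix the vertex order 0 < 1 < 2 < 3 < 4 and write every simplex with vertices in increasing order. Then dim K = 3 and the simplices of K are:

  0-simplices (5): [0], [1], [2], [3], [4]
  1-simplices (10): [0,1], [0,2], [0,3], [0,4], [1,2], [1,3], [1,4], [2,3], [2,4], [3,4]
  2-simplices (10): [0,1,2], [0,1,3], [0,1,4], [0,2,3], [0,2,4], [0,3,4], [1,2,3], [1,2,4], [1,3,4], [2,3,4]
  3-simplices (5): [0,1,2,3], [0,1,2,4], [0,1,3,4], [0,2,3,4], [1,2,3,4]

Hence C_0 ≅ Z^5, C_1 ≅ Z^10, C_2 ≅ Z^10, C_3 ≅ Z^5.

∂_1: C_1 → C_0 sends each edge [p,q] (with p < q) to q − p.
The resulting 5×10 matrix has rank 4, and its Smith normal form has invariant factors (1,1,1,1).

∂_2: C_2 → C_1 sends each 2-simplex [p,q,r] to [q,r] − [p,r] + [p,q]. For instance
  ∂[0,1,3] = [1,3] − [0,3] + [0,1],
  ∂[0,2,4] = [2,4] − [0,4] + [0,2].
The 10×10 boundary matrix has rank 6 and Smith normal form diag(1,1,1,1,1,1).

The boundary map ∂_3: C_3 → C_2 sends each 3-simplex σ to the alternating sum Σ_i (−1)^i (σ with its i-th vertex removed). For instance
  ∂[0,2,3,4] = [2,3,4] − [0,3,4] + [0,2,4] − [0,2,3],
  ∂[0,1,3,4] = [1,3,4] − [0,3,4] + [0,1,4] − [0,1,3].
The resulting 10×5 matrix has rank 4, and its Smith normal form has invariant factors (1,1,1,1).

Computing H_k = (kernel of ∂_k) / (image of ∂_{k+1}):

  H_0: rank C_0 − rank ∂_1 = 5 − 4 = 1, and the invariant factors of ∂_1 are all 1, so H_0 = Z.
  H_1: rank ker ∂_1 − rank ∂_2 = (10 − 4) − 6 = 0, and the invariant factors of ∂_2 are all 1, so H_1 = 0.
  H_2: rank ker ∂_2 − rank ∂_3 = (10 − 6) − 4 = 0, and the invariant factors of ∂_3 are all 1, so H_2 = 0.
  H_3: rank ker ∂_3 − rank ∂_4 = (5 − 4) − 0 = 1, and there is no ∂_4, so H_3 = Z.

As a check, the Euler characteristic is 5 − 10 + 10 − 5 = 0, which agrees with 1 − 0 + 0 − 1 = 0.

Hence the Betti numbers are b_0 = 1, b_1 = 0, b_2 = 0, b_3 = 1.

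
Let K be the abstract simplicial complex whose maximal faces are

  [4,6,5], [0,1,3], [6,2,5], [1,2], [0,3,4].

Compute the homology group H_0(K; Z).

We work with the vertex ordering 0 < 1 < 2 < 3 < 4 < 5 < 6. The simplices of K, each written with vertices in increasing order, are:

  0-simplices (7): [0], [1], [2], [3], [4], [5], [6]
  1-simplices (11): [0,1], [0,3], [0,4], [1,2], [1,3], [2,5], [2,6], [3,4], [4,5], [4,6], [5,6]
  2-simplices (4): [0,1,3], [0,3,4], [2,5,6], [4,5,6]

so the chain groups are C_0 ≅ Z^7, C_1 ≅ Z^11, C_2 ≅ Z^4.

∂_1: C_1 → C_0 is given by ∂[p,q] = [q] − [p]. For instance
  ∂[4,5] = [5] − [4].
As a 7×11 matrix over Z this has rank 6, with invariant factors (1,1,1,1,1,1).

∂_2: C_2 → C_1 acts by ∂[p,q,r] = [q,r] − [p,r] + [p,q]. For instance
  ∂[0,3,4] = [3,4] − [0,4] + [0,3],
  ∂[4,5,6] = [5,6] − [4,6] + [4,5].
As a 11×4 matrix over Z this has rank 4, with invariant factors (1,1,1,1).

Computing H_k = (kernel of ∂_k) / (image of ∂_{k+1}):

  H_0: rank C_0 − rank ∂_1 = 7 − 6 = 1, and the invariant factors of ∂_1 are all 1, so H_0 = Z.

H_0 ≅ Z.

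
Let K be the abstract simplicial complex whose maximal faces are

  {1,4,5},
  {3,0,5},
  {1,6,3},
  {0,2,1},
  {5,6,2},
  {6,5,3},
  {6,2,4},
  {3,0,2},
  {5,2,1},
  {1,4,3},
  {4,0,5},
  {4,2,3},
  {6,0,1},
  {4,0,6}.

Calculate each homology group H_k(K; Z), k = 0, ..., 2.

Order the vertices as 0 < 1 < 2 < 3 < 4 < 5 < 6. Listing each simplex with vertices in this order, K has dimension 2 with simplices:

  0-simplices (7): [0], [1], [2], [3], [4], [5], [6]
  1-simplices (21): [0,1], [0,2], [0,3], [0,4], [0,5], [0,6], [1,2], [1,3], [1,4], [1,5], [1,6], [2,3], [2,4], [2,5], [2,6], [3,4], [3,5], [3,6], [4,5], [4,6], [5,6]
  2-simplices (14): [0,1,2], [0,1,6], [0,2,3], [0,3,5], [0,4,5], [0,4,6], [1,2,5], [1,3,4], [1,3,6], [1,4,5], [2,3,4], [2,4,6], [2,5,6], [3,5,6]

giving chain groups C_0 ≅ Z^7, C_1 ≅ Z^21, C_2 ≅ Z^14.

Boundary ∂_1: C_1 → C_0 is given by ∂[p,q] = [q] − [p].
As a 7×21 matrix over Z this has rank 6, with invariant factors (1,1,1,1,1,1).

Boundary ∂_2: C_2 → C_1 acts by ∂[p,q,r] = [q,r] − [p,r] + [p,q]. For instance
  ∂[0,4,6] = [4,6] − [0,6] + [0,4],
  ∂[0,3,5] = [3,5] − [0,5] + [0,3].
As a 21×14 matrix over Z this has rank 13, with invariant factors (1,1,1,1,1,1,1,1,1,1,1,1,1).

Reading off H_k = ker ∂_k / im ∂_{k+1}:

  H_0: rank C_0 − rank ∂_1 = 7 − 6 = 1, and the invariant factors of ∂_1 are all 1, so H_0 = Z.
  H_1: rank ker ∂_1 − rank ∂_2 = (21 − 6) − 13 = 2, and the invariant factors of ∂_2 are all 1, so H_1 = Z^2.
  H_2: rank ker ∂_2 − rank ∂_3 = (14 − 13) − 0 = 1, and there is no ∂_3, so H_2 = Z.

H_0 = Z,  H_1 = Z^2,  H_2 = Z.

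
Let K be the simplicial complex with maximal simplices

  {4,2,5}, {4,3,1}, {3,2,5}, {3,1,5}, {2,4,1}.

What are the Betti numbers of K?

b_0 = 1, b_1 = 1, b_2 = 0.

We work with the vertex ordering 1 < 2 < 3 < 4 < 5. The simplices of K, each written with vertices in increasing order, are:

  0-simplices (5): [1], [2], [3], [4], [5]
  1-simplices (10): [1,2], [1,3], [1,4], [1,5], [2,3], [2,4], [2,5], [3,4], [3,5], [4,5]
  2-simplices (5): [1,2,4], [1,3,4], [1,3,5], [2,3,5], [2,4,5]

giving chain groups C_0 ≅ Z^5, C_1 ≅ Z^10, C_2 ≅ Z^5.

The boundary map ∂_1: C_1 → C_0 sends each edge [p,q] (with p < q) to q − p.
As a 5×10 matrix over Z this has rank 4, with invariant factors (1,1,1,1).

The boundary map ∂_2: C_2 → C_1 maps a triangle to the signed sum of its edges. For instance
  ∂[1,3,4] = [3,4] − [1,4] + [1,3],
  ∂[1,3,5] = [3,5] − [1,5] + [1,3].
The resulting 10×5 matrix has rank 5, and its Smith normal form has invariant factors (1,1,1,1,1).

Now H_k = ker ∂_k / im ∂_{k+1}, so:

  H_0: rank C_0 − rank ∂_1 = 5 − 4 = 1, and the invariant factors of ∂_1 are all 1, so H_0 = Z.
  H_1: rank ker ∂_1 − rank ∂_2 = (10 − 4) − 5 = 1, and the invariant factors of ∂_2 are all 1, so H_1 = Z.
  H_2: rank ker ∂_2 − rank ∂_3 = (5 − 5) − 0 = 0, and there is no ∂_3, so H_2 = 0.

Hence the Betti numbers are b_0 = 1, b_1 = 1, b_2 = 0.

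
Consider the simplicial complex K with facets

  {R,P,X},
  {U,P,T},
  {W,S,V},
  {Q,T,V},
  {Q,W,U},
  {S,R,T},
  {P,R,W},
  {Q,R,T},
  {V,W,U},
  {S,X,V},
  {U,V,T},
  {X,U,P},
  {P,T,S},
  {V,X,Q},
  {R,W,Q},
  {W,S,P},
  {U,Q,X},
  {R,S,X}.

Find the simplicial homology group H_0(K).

We work with the vertex ordering P < Q < R < S < T < U < V < W < X. The simplices of K, each written with vertices in increasing order, are:

  0-simplices (9): P, Q, R, S, T, U, V, W, X
  1-simplices (27): PR, PS, PT, PU, PW, PX, QR, QT, QU, QV, QW, QX, RS, RT, RW, RX, ST, SV, SW, SX, TU, TV, UV, UW, UX, VW, VX
  2-simplices (18): PRW, PRX, PST, PSW, PTU, PUX, QRT, QRW, QTV, QUW, QUX, QVX, RST, RSX, SVW, SVX, TUV, UVW

so the chain groups are C_0 ≅ Z^9, C_1 ≅ Z^27, C_2 ≅ Z^18.

Boundary ∂_1: C_1 → C_0 is given by ∂[p,q] = [q] − [p].
As a 9×27 matrix over Z this has rank 8, with invariant factors (1,1,1,1,1,1,1,1).

The boundary map ∂_2: C_2 → C_1 acts by ∂[p,q,r] = [q,r] − [p,r] + [p,q]. For instance
  ∂QRT = RT − QT + QR,
  ∂UVW = VW − UW + UV.
This gives a 27×18 integer matrix of rank 18; reducing to Smith normal form yields diagonal entries (1,1,1,1,1,1,1,1,1,1,1,1,1,1,1,1,1,2).

Reading off H_k = ker ∂_k / im ∂_{k+1}:

  H_0: rank C_0 − rank ∂_1 = 9 − 8 = 1, and the invariant factors of ∂_1 are all 1, so H_0 = Z.

H_0 = Z.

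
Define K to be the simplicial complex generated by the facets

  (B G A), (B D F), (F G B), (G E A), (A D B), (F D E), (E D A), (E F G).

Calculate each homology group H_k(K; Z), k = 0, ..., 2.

Order the vertices as A < B < D < E < F < G. Listing each simplex with vertices in this order, K has dimension 2 with simplices:

  0-simplices (6): A, B, D, E, F, G
  1-simplices (12): AB, AD, AE, AG, BD, BF, BG, DE, DF, EF, EG, FG
  2-simplices (8): ABD, ABG, ADE, AEG, BDF, BFG, DEF, EFG

so the chain groups are C_0 ≅ Z^6, C_1 ≅ Z^12, C_2 ≅ Z^8.

∂_1: C_1 → C_0 sends each edge [p,q] (with p < q) to q − p. For instance
  ∂EG = G − E.
This gives a 6×12 integer matrix of rank 5; reducing to Smith normal form yields diagonal entries (1,1,1,1,1).

∂_2: C_2 → C_1 sends each 2-simplex [p,q,r] to [q,r] − [p,r] + [p,q]. For instance
  ∂ABD = BD − AD + AB,
  ∂DEF = EF − DF + DE.
The 12×8 boundary matrix has rank 7 and Smith normal form diag(1,1,1,1,1,1,1).

From H_k ≅ ker(∂_k) / im(∂_{k+1}) we obtain:

  H_0: rank C_0 − rank ∂_1 = 6 − 5 = 1, and the invariant factors of ∂_1 are all 1, so H_0 ≅ Z.
  H_1: rank ker ∂_1 − rank ∂_2 = (12 − 5) − 7 = 0, and the invariant factors of ∂_2 are all 1, so H_1 ≅ 0.
  H_2: rank ker ∂_2 − rank ∂_3 = (8 − 7) − 0 = 1, and there is no ∂_3, so H_2 ≅ Z.

As a check, the Euler characteristic is 6 − 12 + 8 = 2, which agrees with 1 − 0 + 1 = 2.

H_0 ≅ Z,  H_1 = 0,  H_2 ≅ Z.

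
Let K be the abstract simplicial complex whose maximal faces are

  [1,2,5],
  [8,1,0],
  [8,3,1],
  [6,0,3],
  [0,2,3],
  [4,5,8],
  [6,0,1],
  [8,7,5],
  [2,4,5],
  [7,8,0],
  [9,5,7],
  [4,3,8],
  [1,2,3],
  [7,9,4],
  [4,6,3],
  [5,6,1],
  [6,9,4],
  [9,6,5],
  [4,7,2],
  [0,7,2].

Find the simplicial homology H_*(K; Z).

We work with the vertex ordering 0 < 1 < 2 < 3 < 4 < 5 < 6 < 7 < 8 < 9. The simplices of K, each written with vertices in increasing order, are:

  0-simplices (10): [0], [1], [2], [3], [4], [5], [6], [7], [8], [9]
  1-simplices (30): (30 of them)
  2-simplices (20): (20 of them)

so the chain groups are C_0 ≅ Z^10, C_1 ≅ Z^30, C_2 ≅ Z^20.

Boundary ∂_1: C_1 → C_0 is given by ∂[p,q] = [q] − [p]. For instance
  ∂[4,6] = [6] − [4].
The resulting 10×30 matrix has rank 9, and its Smith normal form has invariant factors (1,1,1,1,1,1,1,1,1).

Boundary ∂_2: C_2 → C_1 maps a triangle to the signed sum of its edges. For instance
  ∂[1,3,8] = [3,8] − [1,8] + [1,3],
  ∂[3,4,8] = [4,8] − [3,8] + [3,4].
The 30×20 boundary matrix has rank 20 and Smith normal form diag(1,1,1,1,1,1,1,1,1,1,1,1,1,1,1,1,1,1,1,2).

From H_k ≅ ker(∂_k) / im(∂_{k+1}) we obtain:

  H_0: rank C_0 − rank ∂_1 = 10 − 9 = 1, and the invariant factors of ∂_1 are all 1, so H_0 ≅ Z.
  H_1: rank ker ∂_1 − rank ∂_2 = (30 − 9) − 20 = 1, and ∂_2 has invariant factor 2 > 1, so H_1 ≅ Z ⊕ Z/2Z.
  H_2: rank ker ∂_2 − rank ∂_3 = (20 − 20) − 0 = 0, and there is no ∂_3, so H_2 ≅ 0.

H_0 = Z,  H_1 = Z ⊕ Z/2Z,  H_2 = 0.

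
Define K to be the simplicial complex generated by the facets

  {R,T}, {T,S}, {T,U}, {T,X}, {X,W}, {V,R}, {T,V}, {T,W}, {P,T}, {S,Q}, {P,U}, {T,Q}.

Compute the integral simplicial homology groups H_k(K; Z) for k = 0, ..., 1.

Fix the vertex order P < Q < R < S < T < U < V < W < X and write every simplex with vertices in increasing order. Then dim K = 1 and the simplices of K are:

  0-simplices (9): P, Q, R, S, T, U, V, W, X
  1-simplices (12): PT, PU, QS, QT, RT, RV, ST, TU, TV, TW, TX, WX

giving chain groups C_0 ≅ Z^9, C_1 ≅ Z^12.

The boundary map ∂_1: C_1 → C_0 sends each edge [p,q] (with p < q) to q − p.
The 9×12 boundary matrix has rank 8 and Smith normal form diag(1,1,1,1,1,1,1,1).

Now H_k = ker ∂_k / im ∂_{k+1}, so:

  H_0: rank C_0 − rank ∂_1 = 9 − 8 = 1, and the invariant factors of ∂_1 are all 1, so H_0 ≅ Z.
  H_1: rank ker ∂_1 − rank ∂_2 = (12 − 8) − 0 = 4, and there is no ∂_2, so H_1 ≅ Z^4.

H_0 ≅ Z,  H_1 ≅ Z^4.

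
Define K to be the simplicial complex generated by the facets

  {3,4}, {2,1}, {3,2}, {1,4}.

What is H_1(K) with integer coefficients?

H_1 ≅ Z.

Take the total order 1 < 2 < 3 < 4 on the vertex set. Then K (dimension 1) consists of the simplices:

  0-simplices (4): [1], [2], [3], [4]
  1-simplices (4): [1,2], [1,4], [2,3], [3,4]

giving chain groups C_0 ≅ Z^4, C_1 ≅ Z^4.

Boundary ∂_1: C_1 → C_0 maps an edge to its endpoints' difference, ∂[p,q] = q − p.
The resulting 4×4 matrix has rank 3, and its Smith normal form has invariant factors (1,1,1).

Reading off H_k = ker ∂_k / im ∂_{k+1}:

  H_1: rank ker ∂_1 − rank ∂_2 = (4 − 3) − 0 = 1, and there is no ∂_2, so H_1 ≅ Z.

(K is a triangulation of the circle S^1.)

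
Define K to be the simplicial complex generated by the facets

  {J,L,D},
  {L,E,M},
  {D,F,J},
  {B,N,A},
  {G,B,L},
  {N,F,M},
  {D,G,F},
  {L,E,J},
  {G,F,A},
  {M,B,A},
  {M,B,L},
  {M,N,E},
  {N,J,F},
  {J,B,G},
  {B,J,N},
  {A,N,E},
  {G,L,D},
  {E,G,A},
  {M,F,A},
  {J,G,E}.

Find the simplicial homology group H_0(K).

H_0 = Z.

We work with the vertex ordering A < B < D < E < F < G < J < L < M < N. The simplices of K, each written with vertices in increasing order, are:

  0-simplices (10): A, B, D, E, F, G, J, L, M, N
  1-simplices (30): AB, AE, AF, AG, AM, AN, BG, BJ, BL, BM, BN, DF, DG, DJ, DL, EG, EJ, EL, EM, EN, FG, FJ, FM, FN, GJ, GL, JL, JN, LM, MN
  2-simplices (20): ABM, ABN, AEG, AEN, AFG, AFM, BGJ, BGL, BJN, BLM, DFG, DFJ, DGL, DJL, EGJ, EJL, ELM, EMN, FJN, FMN

giving chain groups C_0 ≅ Z^10, C_1 ≅ Z^30, C_2 ≅ Z^20.

The boundary map ∂_1: C_1 → C_0 is given by ∂[p,q] = [q] − [p]. For instance
  ∂EM = M − E.
This gives a 10×30 integer matrix of rank 9; reducing to Smith normal form yields diagonal entries (1,1,1,1,1,1,1,1,1).

∂_2: C_2 → C_1 acts by ∂[p,q,r] = [q,r] − [p,r] + [p,q]. For instance
  ∂AFM = FM − AM + AF,
  ∂DFG = FG − DG + DF.
This gives a 30×20 integer matrix of rank 20; reducing to Smith normal form yields diagonal entries (1,1,1,1,1,1,1,1,1,1,1,1,1,1,1,1,1,1,1,2).

Computing H_k = (kernel of ∂_k) / (image of ∂_{k+1}):

  H_0: rank C_0 − rank ∂_1 = 10 − 9 = 1, and the invariant factors of ∂_1 are all 1, so H_0 = Z.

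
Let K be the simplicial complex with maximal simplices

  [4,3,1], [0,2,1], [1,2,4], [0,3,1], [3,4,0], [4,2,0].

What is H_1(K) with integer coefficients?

Order the vertices as 0 < 1 < 2 < 3 < 4. Listing each simplex with vertices in this order, K has dimension 2 with simplices:

  0-simplices (5): [0], [1], [2], [3], [4]
  1-simplices (9): [0,1], [0,2], [0,3], [0,4], [1,2], [1,3], [1,4], [2,4], [3,4]
  2-simplices (6): [0,1,2], [0,1,3], [0,2,4], [0,3,4], [1,2,4], [1,3,4]

Hence C_0 ≅ Z^5, C_1 ≅ Z^9, C_2 ≅ Z^6.

The boundary map ∂_1: C_1 → C_0 sends each edge [p,q] (with p < q) to q − p.
The resulting 5×9 matrix has rank 4, and its Smith normal form has invariant factors (1,1,1,1).

Boundary ∂_2: C_2 → C_1 maps a triangle to the signed sum of its edges. For instance
  ∂[0,2,4] = [2,4] − [0,4] + [0,2],
  ∂[1,3,4] = [3,4] − [1,4] + [1,3].
The resulting 9×6 matrix has rank 5, and its Smith normal form has invariant factors (1,1,1,1,1).

Reading off H_k = ker ∂_k / im ∂_{k+1}:

  H_1: rank ker ∂_1 − rank ∂_2 = (9 − 4) − 5 = 0, and the invariant factors of ∂_2 are all 1, so H_1 ≅ 0.

H_1 = 0.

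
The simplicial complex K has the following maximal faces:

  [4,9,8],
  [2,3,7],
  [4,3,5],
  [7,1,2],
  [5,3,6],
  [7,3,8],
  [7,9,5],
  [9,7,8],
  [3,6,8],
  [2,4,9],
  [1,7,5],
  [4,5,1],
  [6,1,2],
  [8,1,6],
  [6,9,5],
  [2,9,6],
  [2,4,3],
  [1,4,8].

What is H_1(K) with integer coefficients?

H_1 ≅ Z^2.

Order the vertices as 1 < 2 < 3 < 4 < 5 < 6 < 7 < 8 < 9. Listing each simplex with vertices in this order, K has dimension 2 with simplices:

  0-simplices (9): [1], [2], [3], [4], [5], [6], [7], [8], [9]
  1-simplices (27): (27 of them)
  2-simplices (18): [1,2,6], [1,2,7], [1,4,5], [1,4,8], [1,5,7], [1,6,8], [2,3,4], [2,3,7], [2,4,9], [2,6,9], [3,4,5], [3,5,6], [3,6,8], [3,7,8], [4,8,9], [5,6,9], [5,7,9], [7,8,9]

so the chain groups are C_0 ≅ Z^9, C_1 ≅ Z^27, C_2 ≅ Z^18.

∂_1: C_1 → C_0 maps an edge to its endpoints' difference, ∂[p,q] = q − p. For instance
  ∂[4,8] = [8] − [4].
The 9×27 boundary matrix has rank 8 and Smith normal form diag(1,1,1,1,1,1,1,1).

Boundary ∂_2: C_2 → C_1 sends each 2-simplex [p,q,r] to [q,r] − [p,r] + [p,q]. For instance
  ∂[1,4,5] = [4,5] − [1,5] + [1,4],
  ∂[1,6,8] = [6,8] − [1,8] + [1,6].
The 27×18 boundary matrix has rank 17 and Smith normal form diag(1,1,1,1,1,1,1,1,1,1,1,1,1,1,1,1,1).

Computing H_k = (kernel of ∂_k) / (image of ∂_{k+1}):

  H_1: rank ker ∂_1 − rank ∂_2 = (27 − 8) − 17 = 2, and the invariant factors of ∂_2 are all 1, so H_1 = Z^2.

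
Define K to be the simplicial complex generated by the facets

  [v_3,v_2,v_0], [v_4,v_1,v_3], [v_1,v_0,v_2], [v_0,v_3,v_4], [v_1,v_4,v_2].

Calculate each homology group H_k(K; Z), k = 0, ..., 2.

Take the total order v_0 < v_1 < v_2 < v_3 < v_4 on the vertex set. Then K (dimension 2) consists of the simplices:

  0-simplices (5): [v_0], [v_1], [v_2], [v_3], [v_4]
  1-simplices (10): [v_0,v_1], [v_0,v_2], [v_0,v_3], [v_0,v_4], [v_1,v_2], [v_1,v_3], [v_1,v_4], [v_2,v_3], [v_2,v_4], [v_3,v_4]
  2-simplices (5): [v_0,v_1,v_2], [v_0,v_2,v_3], [v_0,v_3,v_4], [v_1,v_2,v_4], [v_1,v_3,v_4]

giving chain groups C_0 ≅ Z^5, C_1 ≅ Z^10, C_2 ≅ Z^5.

∂_1: C_1 → C_0 maps an edge to its endpoints' difference, ∂[p,q] = q − p.
The 5×10 boundary matrix has rank 4 and Smith normal form diag(1,1,1,1).

Boundary ∂_2: C_2 → C_1 acts by ∂[p,q,r] = [q,r] − [p,r] + [p,q]. For instance
  ∂[v_1,v_3,v_4] = [v_3,v_4] − [v_1,v_4] + [v_1,v_3],
  ∂[v_0,v_1,v_2] = [v_1,v_2] − [v_0,v_2] + [v_0,v_1].
This gives a 10×5 integer matrix of rank 5; reducing to Smith normal form yields diagonal entries (1,1,1,1,1).

Now H_k = ker ∂_k / im ∂_{k+1}, so:

  H_0: rank C_0 − rank ∂_1 = 5 − 4 = 1, and the invariant factors of ∂_1 are all 1, so H_0 ≅ Z.
  H_1: rank ker ∂_1 − rank ∂_2 = (10 − 4) − 5 = 1, and the invariant factors of ∂_2 are all 1, so H_1 ≅ Z.
  H_2: rank ker ∂_2 − rank ∂_3 = (5 − 5) − 0 = 0, and there is no ∂_3, so H_2 ≅ 0.

As a check, the Euler characteristic is 5 − 10 + 5 = 0, which agrees with 1 − 1 + 0 = 0.
(K is a triangulation of the Möbius band.)

H_0 ≅ Z,  H_1 ≅ Z,  H_2 = 0.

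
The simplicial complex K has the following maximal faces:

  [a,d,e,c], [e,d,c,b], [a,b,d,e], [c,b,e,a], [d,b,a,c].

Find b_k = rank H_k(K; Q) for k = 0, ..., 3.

Take the total order a < b < c < d < e on the vertex set. Then K (dimension 3) consists of the simplices:

  0-simplices (5): a, b, c, d, e
  1-simplices (10): ab, ac, ad, ae, bc, bd, be, cd, ce, de
  2-simplices (10): abc, abd, abe, acd, ace, ade, bcd, bce, bde, cde
  3-simplices (5): abcd, abce, abde, acde, bcde

Hence C_0 ≅ Z^5, C_1 ≅ Z^10, C_2 ≅ Z^10, C_3 ≅ Z^5.

Boundary ∂_1: C_1 → C_0 is given by ∂[p,q] = [q] − [p].
The 5×10 boundary matrix has rank 4 and Smith normal form diag(1,1,1,1).

∂_2: C_2 → C_1 maps a triangle to the signed sum of its edges. For instance
  ∂bce = ce − be + bc,
  ∂abc = bc − ac + ab.
As a 10×10 matrix over Z this has rank 6, with invariant factors (1,1,1,1,1,1).

The boundary map ∂_3: C_3 → C_2 sends each 3-simplex σ to the alternating sum Σ_i (−1)^i (σ with its i-th vertex removed). For instance
  ∂abde = bde − ade + abe − abd,
  ∂acde = cde − ade + ace − acd.
As a 10×5 matrix over Z this has rank 4, with invariant factors (1,1,1,1).

Now H_k = ker ∂_k / im ∂_{k+1}, so:

  H_0: rank C_0 − rank ∂_1 = 5 − 4 = 1, and the invariant factors of ∂_1 are all 1, so H_0 = Z.
  H_1: rank ker ∂_1 − rank ∂_2 = (10 − 4) − 6 = 0, and the invariant factors of ∂_2 are all 1, so H_1 = 0.
  H_2: rank ker ∂_2 − rank ∂_3 = (10 − 6) − 4 = 0, and the invariant factors of ∂_3 are all 1, so H_2 = 0.
  H_3: rank ker ∂_3 − rank ∂_4 = (5 − 4) − 0 = 1, and there is no ∂_4, so H_3 = Z.

Hence the Betti numbers are b_0 = 1, b_1 = 0, b_2 = 0, b_3 = 1.

b_0 = 1, b_1 = 0, b_2 = 0, b_3 = 1.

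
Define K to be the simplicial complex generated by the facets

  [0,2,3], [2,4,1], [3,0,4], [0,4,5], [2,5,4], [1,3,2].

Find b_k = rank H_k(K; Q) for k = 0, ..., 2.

Take the total order 0 < 1 < 2 < 3 < 4 < 5 on the vertex set. Then K (dimension 2) consists of the simplices:

  0-simplices (6): [0], [1], [2], [3], [4], [5]
  1-simplices (12): [0,2], [0,3], [0,4], [0,5], [1,2], [1,3], [1,4], [2,3], [2,4], [2,5], [3,4], [4,5]
  2-simplices (6): [0,2,3], [0,3,4], [0,4,5], [1,2,3], [1,2,4], [2,4,5]

giving chain groups C_0 ≅ Z^6, C_1 ≅ Z^12, C_2 ≅ Z^6.

Boundary ∂_1: C_1 → C_0 sends each edge [p,q] (with p < q) to q − p.
As a 6×12 matrix over Z this has rank 5, with invariant factors (1,1,1,1,1).

The boundary map ∂_2: C_2 → C_1 maps a triangle to the signed sum of its edges. For instance
  ∂[1,2,4] = [2,4] − [1,4] + [1,2],
  ∂[2,4,5] = [4,5] − [2,5] + [2,4].
The 12×6 boundary matrix has rank 6 and Smith normal form diag(1,1,1,1,1,1).

Reading off H_k = ker ∂_k / im ∂_{k+1}:

  H_0: rank C_0 − rank ∂_1 = 6 − 5 = 1, and the invariant factors of ∂_1 are all 1, so H_0 ≅ Z.
  H_1: rank ker ∂_1 − rank ∂_2 = (12 − 5) − 6 = 1, and the invariant factors of ∂_2 are all 1, so H_1 ≅ Z.
  H_2: rank ker ∂_2 − rank ∂_3 = (6 − 6) − 0 = 0, and there is no ∂_3, so H_2 ≅ 0.

As a check, the Euler characteristic is 6 − 12 + 6 = 0, which agrees with 1 − 1 + 0 = 0.

Hence the Betti numbers are b_0 = 1, b_1 = 1, b_2 = 0.

b_0 = 1, b_1 = 1, b_2 = 0.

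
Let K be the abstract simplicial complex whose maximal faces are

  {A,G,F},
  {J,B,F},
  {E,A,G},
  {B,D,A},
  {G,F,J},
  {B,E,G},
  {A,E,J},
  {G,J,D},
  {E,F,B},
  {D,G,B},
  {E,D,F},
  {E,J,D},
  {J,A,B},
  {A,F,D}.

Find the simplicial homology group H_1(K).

H_1 = Z^2.

Take the total order A < B < D < E < F < G < J on the vertex set. Then K (dimension 2) consists of the simplices:

  0-simplices (7): A, B, D, E, F, G, J
  1-simplices (21): AB, AD, AE, AF, AG, AJ, BD, BE, BF, BG, BJ, DE, DF, DG, DJ, EF, EG, EJ, FG, FJ, GJ
  2-simplices (14): ABD, ABJ, ADF, AEG, AEJ, AFG, BDG, BEF, BEG, BFJ, DEF, DEJ, DGJ, FGJ

Hence C_0 ≅ Z^7, C_1 ≅ Z^21, C_2 ≅ Z^14.

∂_1: C_1 → C_0 maps an edge to its endpoints' difference, ∂[p,q] = q − p. For instance
  ∂AG = G − A.
The resulting 7×21 matrix has rank 6, and its Smith normal form has invariant factors (1,1,1,1,1,1).

Boundary ∂_2: C_2 → C_1 maps a triangle to the signed sum of its edges. For instance
  ∂DEJ = EJ − DJ + DE,
  ∂BDG = DG − BG + BD.
This gives a 21×14 integer matrix of rank 13; reducing to Smith normal form yields diagonal entries (1,1,1,1,1,1,1,1,1,1,1,1,1).

Now H_k = ker ∂_k / im ∂_{k+1}, so:

  H_1: rank ker ∂_1 − rank ∂_2 = (21 − 6) − 13 = 2, and the invariant factors of ∂_2 are all 1, so H_1 = Z^2.

(K is a triangulation of the torus T^2.)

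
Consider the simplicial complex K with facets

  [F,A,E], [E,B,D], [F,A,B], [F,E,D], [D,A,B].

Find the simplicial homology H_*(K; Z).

H_0 = Z,  H_1 = Z,  H_2 = 0.

We work with the vertex ordering A < B < D < E < F. The simplices of K, each written with vertices in increasing order, are:

  0-simplices (5): A, B, D, E, F
  1-simplices (10): AB, AD, AE, AF, BD, BE, BF, DE, DF, EF
  2-simplices (5): ABD, ABF, AEF, BDE, DEF

Hence C_0 ≅ Z^5, C_1 ≅ Z^10, C_2 ≅ Z^5.

Boundary ∂_1: C_1 → C_0 is given by ∂[p,q] = [q] − [p].
As a 5×10 matrix over Z this has rank 4, with invariant factors (1,1,1,1).

∂_2: C_2 → C_1 acts by ∂[p,q,r] = [q,r] − [p,r] + [p,q]. For instance
  ∂DEF = EF − DF + DE,
  ∂AEF = EF − AF + AE.
As a 10×5 matrix over Z this has rank 5, with invariant factors (1,1,1,1,1).

Now H_k = ker ∂_k / im ∂_{k+1}, so:

  H_0: rank C_0 − rank ∂_1 = 5 − 4 = 1, and the invariant factors of ∂_1 are all 1, so H_0 = Z.
  H_1: rank ker ∂_1 − rank ∂_2 = (10 − 4) − 5 = 1, and the invariant factors of ∂_2 are all 1, so H_1 = Z.
  H_2: rank ker ∂_2 − rank ∂_3 = (5 − 5) − 0 = 0, and there is no ∂_3, so H_2 = 0.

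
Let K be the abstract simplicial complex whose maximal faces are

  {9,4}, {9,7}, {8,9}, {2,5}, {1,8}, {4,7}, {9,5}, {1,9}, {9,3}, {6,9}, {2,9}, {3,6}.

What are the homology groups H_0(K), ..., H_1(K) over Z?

Fix the vertex order 1 < 2 < 3 < 4 < 5 < 6 < 7 < 8 < 9 and write every simplex with vertices in increasing order. Then dim K = 1 and the simplices of K are:

  0-simplices (9): [1], [2], [3], [4], [5], [6], [7], [8], [9]
  1-simplices (12): [1,8], [1,9], [2,5], [2,9], [3,6], [3,9], [4,7], [4,9], [5,9], [6,9], [7,9], [8,9]

Hence C_0 ≅ Z^9, C_1 ≅ Z^12.

∂_1: C_1 → C_0 maps an edge to its endpoints' difference, ∂[p,q] = q − p. For instance
  ∂[3,9] = [9] − [3].
The resulting 9×12 matrix has rank 8, and its Smith normal form has invariant factors (1,1,1,1,1,1,1,1).

From H_k ≅ ker(∂_k) / im(∂_{k+1}) we obtain:

  H_0: rank C_0 − rank ∂_1 = 9 − 8 = 1, and the invariant factors of ∂_1 are all 1, so H_0 ≅ Z.
  H_1: rank ker ∂_1 − rank ∂_2 = (12 − 8) − 0 = 4, and there is no ∂_2, so H_1 ≅ Z^4.

As a check, the Euler characteristic is 9 − 12 = -3, which agrees with 1 − 4 = -3.
(K is a triangulation of a wedge of 4 circles.)

H_0 = Z,  H_1 = Z^4.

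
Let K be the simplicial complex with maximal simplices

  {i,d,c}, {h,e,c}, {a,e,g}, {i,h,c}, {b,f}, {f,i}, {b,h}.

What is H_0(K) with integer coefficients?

H_0 ≅ Z.

Take the total order a < b < c < d < e < f < g < h < i on the vertex set. Then K (dimension 2) consists of the simplices:

  0-simplices (9): a, b, c, d, e, f, g, h, i
  1-simplices (13): ae, ag, bf, bh, cd, ce, ch, ci, di, eg, eh, fi, hi
  2-simplices (4): aeg, cdi, ceh, chi

so the chain groups are C_0 ≅ Z^9, C_1 ≅ Z^13, C_2 ≅ Z^4.

∂_1: C_1 → C_0 sends each edge [p,q] (with p < q) to q − p. For instance
  ∂bh = h − b.
The 9×13 boundary matrix has rank 8 and Smith normal form diag(1,1,1,1,1,1,1,1).

The boundary map ∂_2: C_2 → C_1 maps a triangle to the signed sum of its edges. For instance
  ∂chi = hi − ci + ch,
  ∂aeg = eg − ag + ae.
The 13×4 boundary matrix has rank 4 and Smith normal form diag(1,1,1,1).

From H_k ≅ ker(∂_k) / im(∂_{k+1}) we obtain:

  H_0: rank C_0 − rank ∂_1 = 9 − 8 = 1, and the invariant factors of ∂_1 are all 1, so H_0 ≅ Z.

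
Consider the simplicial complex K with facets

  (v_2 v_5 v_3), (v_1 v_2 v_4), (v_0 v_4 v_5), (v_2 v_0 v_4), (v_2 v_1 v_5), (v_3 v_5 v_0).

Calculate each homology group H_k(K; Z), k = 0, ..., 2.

H_0 = Z,  H_1 = Z,  H_2 = 0.

We work with the vertex ordering v_0 < v_1 < v_2 < v_3 < v_4 < v_5. The simplices of K, each written with vertices in increasing order, are:

  0-simplices (6): [v_0], [v_1], [v_2], [v_3], [v_4], [v_5]
  1-simplices (12): [v_0,v_2], [v_0,v_3], [v_0,v_4], [v_0,v_5], [v_1,v_2], [v_1,v_4], [v_1,v_5], [v_2,v_3], [v_2,v_4], [v_2,v_5], [v_3,v_5], [v_4,v_5]
  2-simplices (6): [v_0,v_2,v_4], [v_0,v_3,v_5], [v_0,v_4,v_5], [v_1,v_2,v_4], [v_1,v_2,v_5], [v_2,v_3,v_5]

giving chain groups C_0 ≅ Z^6, C_1 ≅ Z^12, C_2 ≅ Z^6.

Boundary ∂_1: C_1 → C_0 is given by ∂[p,q] = [q] − [p]. For instance
  ∂[v_1,v_5] = [v_5] − [v_1].
The resulting 6×12 matrix has rank 5, and its Smith normal form has invariant factors (1,1,1,1,1).

The boundary map ∂_2: C_2 → C_1 acts by ∂[p,q,r] = [q,r] − [p,r] + [p,q]. For instance
  ∂[v_0,v_4,v_5] = [v_4,v_5] − [v_0,v_5] + [v_0,v_4],
  ∂[v_0,v_3,v_5] = [v_3,v_5] − [v_0,v_5] + [v_0,v_3].
This gives a 12×6 integer matrix of rank 6; reducing to Smith normal form yields diagonal entries (1,1,1,1,1,1).

Reading off H_k = ker ∂_k / im ∂_{k+1}:

  H_0: rank C_0 − rank ∂_1 = 6 − 5 = 1, and the invariant factors of ∂_1 are all 1, so H_0 ≅ Z.
  H_1: rank ker ∂_1 − rank ∂_2 = (12 − 5) − 6 = 1, and the invariant factors of ∂_2 are all 1, so H_1 ≅ Z.
  H_2: rank ker ∂_2 − rank ∂_3 = (6 − 6) − 0 = 0, and there is no ∂_3, so H_2 ≅ 0.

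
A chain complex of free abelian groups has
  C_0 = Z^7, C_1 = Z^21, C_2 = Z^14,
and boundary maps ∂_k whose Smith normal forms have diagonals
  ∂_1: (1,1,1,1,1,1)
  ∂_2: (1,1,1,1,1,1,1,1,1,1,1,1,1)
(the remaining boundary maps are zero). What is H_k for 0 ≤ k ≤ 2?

H_0 = Z,  H_1 = Z^2,  H_2 = Z.

H_0: b_0 = 7 − 0 − 6 = 1; torsion from ∂_1 factors > 1: none. So H_0 = Z.
H_1: b_1 = 21 − 6 − 13 = 2; torsion from ∂_2 factors > 1: none. So H_1 = Z^2.
H_2: b_2 = 14 − 13 − 0 = 1; torsion from ∂_3 factors > 1: none. So H_2 = Z.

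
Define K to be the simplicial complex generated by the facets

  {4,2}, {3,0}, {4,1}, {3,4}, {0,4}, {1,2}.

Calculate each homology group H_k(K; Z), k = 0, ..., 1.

H_0 = Z,  H_1 = Z^2.

K has 5 vertices, 6 edges.
rank ∂_0 = 0, rank ∂_1 = 4 ⇒ b_0 = 5 − 0 − 4 = 1; all invariant factors of ∂_1 are 1 so no torsion. So H_0 ≅ Z.
rank ∂_1 = 4, rank ∂_2 = 0 ⇒ b_1 = 6 − 4 − 0 = 2. So H_1 ≅ Z^2.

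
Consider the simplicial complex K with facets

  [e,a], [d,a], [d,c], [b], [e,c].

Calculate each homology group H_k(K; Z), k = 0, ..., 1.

We work with the vertex ordering a < b < c < d < e. The simplices of K, each written with vertices in increasing order, are:

  0-simplices (5): a, b, c, d, e
  1-simplices (4): ad, ae, cd, ce

Hence C_0 ≅ Z^5, C_1 ≅ Z^4.

∂_1: C_1 → C_0 is given by ∂[p,q] = [q] − [p].
As a 5×4 matrix over Z this has rank 3, with invariant factors (1,1,1).

Computing H_k = (kernel of ∂_k) / (image of ∂_{k+1}):

  H_0: rank C_0 − rank ∂_1 = 5 − 3 = 2, and the invariant factors of ∂_1 are all 1, so H_0 ≅ Z^2.
  H_1: rank ker ∂_1 − rank ∂_2 = (4 − 3) − 0 = 1, and there is no ∂_2, so H_1 ≅ Z.

As a check, the Euler characteristic is 5 − 4 = 1, which agrees with 2 − 1 = 1.

H_0 ≅ Z^2,  H_1 ≅ Z.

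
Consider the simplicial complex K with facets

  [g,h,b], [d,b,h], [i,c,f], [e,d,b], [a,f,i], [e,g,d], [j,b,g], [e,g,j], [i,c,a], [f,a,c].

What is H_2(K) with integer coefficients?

Fix the vertex order a < b < c < d < e < f < g < h < i < j and write every simplex with vertices in increasing order. Then dim K = 2 and the simplices of K are:

  0-simplices (10): a, b, c, d, e, f, g, h, i, j
  1-simplices (18): ac, af, ai, bd, be, bg, bh, bj, cf, ci, de, dg, dh, eg, ej, fi, gh, gj
  2-simplices (10): acf, aci, afi, bde, bdh, bgh, bgj, cfi, deg, egj

Hence C_0 ≅ Z^10, C_1 ≅ Z^18, C_2 ≅ Z^10.

Boundary ∂_1: C_1 → C_0 is given by ∂[p,q] = [q] − [p].
This gives a 10×18 integer matrix of rank 8; reducing to Smith normal form yields diagonal entries (1,1,1,1,1,1,1,1).

The boundary map ∂_2: C_2 → C_1 acts by ∂[p,q,r] = [q,r] − [p,r] + [p,q]. For instance
  ∂afi = fi − ai + af,
  ∂bgh = gh − bh + bg.
As a 18×10 matrix over Z this has rank 9, with invariant factors (1,1,1,1,1,1,1,1,1).

Reading off H_k = ker ∂_k / im ∂_{k+1}:

  H_2: rank ker ∂_2 − rank ∂_3 = (10 − 9) − 0 = 1, and there is no ∂_3, so H_2 ≅ Z.

(K is a triangulation of the disjoint union of the 2-sphere S^2 and the cylinder S^1 x I.)

H_2 = Z.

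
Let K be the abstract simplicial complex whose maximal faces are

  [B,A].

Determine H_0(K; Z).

H_0 ≅ Z.

Order the vertices as A < B. Listing each simplex with vertices in this order, K has dimension 1 with simplices:

  0-simplices (2): A, B
  1-simplices (1): AB

so the chain groups are C_0 ≅ Z^2, C_1 ≅ Z^1.

∂_1: C_1 → C_0 maps an edge to its endpoints' difference, ∂[p,q] = q − p.
This gives a 2×1 integer matrix of rank 1; reducing to Smith normal form yields diagonal entries (1).

Reading off H_k = ker ∂_k / im ∂_{k+1}:

  H_0: rank C_0 − rank ∂_1 = 2 − 1 = 1, and the invariant factors of ∂_1 are all 1, so H_0 ≅ Z.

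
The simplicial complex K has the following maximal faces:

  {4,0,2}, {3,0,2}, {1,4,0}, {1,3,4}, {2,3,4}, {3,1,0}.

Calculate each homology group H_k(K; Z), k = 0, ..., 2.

We work with the vertex ordering 0 < 1 < 2 < 3 < 4. The simplices of K, each written with vertices in increasing order, are:

  0-simplices (5): [0], [1], [2], [3], [4]
  1-simplices (9): [0,1], [0,2], [0,3], [0,4], [1,3], [1,4], [2,3], [2,4], [3,4]
  2-simplices (6): [0,1,3], [0,1,4], [0,2,3], [0,2,4], [1,3,4], [2,3,4]

giving chain groups C_0 ≅ Z^5, C_1 ≅ Z^9, C_2 ≅ Z^6.

Boundary ∂_1: C_1 → C_0 is given by ∂[p,q] = [q] − [p].
The 5×9 boundary matrix has rank 4 and Smith normal form diag(1,1,1,1).

Boundary ∂_2: C_2 → C_1 acts by ∂[p,q,r] = [q,r] − [p,r] + [p,q]. For instance
  ∂[0,1,3] = [1,3] − [0,3] + [0,1],
  ∂[2,3,4] = [3,4] − [2,4] + [2,3].
This gives a 9×6 integer matrix of rank 5; reducing to Smith normal form yields diagonal entries (1,1,1,1,1).

Reading off H_k = ker ∂_k / im ∂_{k+1}:

  H_0: rank C_0 − rank ∂_1 = 5 − 4 = 1, and the invariant factors of ∂_1 are all 1, so H_0 = Z.
  H_1: rank ker ∂_1 − rank ∂_2 = (9 − 4) − 5 = 0, and the invariant factors of ∂_2 are all 1, so H_1 = 0.
  H_2: rank ker ∂_2 − rank ∂_3 = (6 − 5) − 0 = 1, and there is no ∂_3, so H_2 = Z.

H_0 = Z,  H_1 = 0,  H_2 = Z.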